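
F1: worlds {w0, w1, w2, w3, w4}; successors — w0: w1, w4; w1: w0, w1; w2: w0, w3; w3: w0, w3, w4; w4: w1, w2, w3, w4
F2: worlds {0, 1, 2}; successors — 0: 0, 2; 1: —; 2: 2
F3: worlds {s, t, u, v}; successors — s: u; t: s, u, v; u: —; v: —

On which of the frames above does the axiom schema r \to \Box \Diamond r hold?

none

The schema corresponds to symmetry: \forall x \forall y (Rxy \to Ryx).
F1: fails — Rw0w4 but not Rw4w0.
F2: fails — R02 but not R20.
F3: fails — Rsu but not Rus.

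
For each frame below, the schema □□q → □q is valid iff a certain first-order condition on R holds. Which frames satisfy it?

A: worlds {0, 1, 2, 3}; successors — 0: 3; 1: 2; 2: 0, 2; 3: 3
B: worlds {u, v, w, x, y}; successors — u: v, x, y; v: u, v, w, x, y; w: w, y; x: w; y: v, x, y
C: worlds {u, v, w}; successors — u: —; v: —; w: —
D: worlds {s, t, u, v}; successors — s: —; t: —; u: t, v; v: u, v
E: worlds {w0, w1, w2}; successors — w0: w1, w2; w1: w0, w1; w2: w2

This is the axiom for density; its first-order frame correspondent is ∀x ∀y (Rxy → ∃z (Rxz ∧ Rzy)).
A: holds.
B: holds.
C: holds.
D: fails — Rut but no z with Ruz and Rzt.
E: holds.

A, B, C, E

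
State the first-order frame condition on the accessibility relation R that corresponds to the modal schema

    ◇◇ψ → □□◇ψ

This is a Sahlqvist (Geach-type) schema ◇^2□^0ψ → □^2◇^1ψ.
Minimal-valuation argument: fix x; take any y with xR^2y and any z with xR^2z. Set V(ψ) to the set of worlds R-reachable from y in exactly 0 steps. Then □^0ψ holds at y, so the antecedent holds at x; validity forces ◇^1ψ at z, giving a w with zR^1w and yR^0w.
First-order correspondent: ∀x ∀y ∀z ((xR²y ∧ xR²z) → ∃w (y = w ∧ zRw)).

∀x ∀y ∀z ((xR²y ∧ xR²z) → ∃w (y = w ∧ zRw))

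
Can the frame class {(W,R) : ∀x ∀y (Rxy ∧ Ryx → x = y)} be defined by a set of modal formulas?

Any modally definable frame class is closed under surjective bounded morphisms.
The 6-cycle (worlds 0,1,2,3,4,5 with 0→1→2→3→4→5→0) is antisymmetric. Sending even-indexed worlds to • and odd-indexed worlds to ∘ is a surjective bounded morphism onto the two-world frame with •↔∘, which is not antisymmetric.
Hence antisymmetry is not modally definable.

Not modally definable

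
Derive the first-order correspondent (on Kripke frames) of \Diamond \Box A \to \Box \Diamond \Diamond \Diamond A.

\forall x \forall y \forall z ((xRy \wedge xRz) \to \exists w (yRw \wedge z R^3 w))

This is a Sahlqvist (Geach-type) schema ◇^1□^1A → □^1◇^3A.
Minimal-valuation argument: fix x; take any y with xR^1y and any z with xR^1z. Set V(A) to the set of worlds R-reachable from y in exactly 1 step. Then □^1A holds at y, so the antecedent holds at x; validity forces ◇^3A at z, giving a w with zR^3w and yR^1w.
First-order correspondent: \forall x \forall y \forall z ((xRy \wedge xRz) \to \exists w (yRw \wedge z R^3 w)).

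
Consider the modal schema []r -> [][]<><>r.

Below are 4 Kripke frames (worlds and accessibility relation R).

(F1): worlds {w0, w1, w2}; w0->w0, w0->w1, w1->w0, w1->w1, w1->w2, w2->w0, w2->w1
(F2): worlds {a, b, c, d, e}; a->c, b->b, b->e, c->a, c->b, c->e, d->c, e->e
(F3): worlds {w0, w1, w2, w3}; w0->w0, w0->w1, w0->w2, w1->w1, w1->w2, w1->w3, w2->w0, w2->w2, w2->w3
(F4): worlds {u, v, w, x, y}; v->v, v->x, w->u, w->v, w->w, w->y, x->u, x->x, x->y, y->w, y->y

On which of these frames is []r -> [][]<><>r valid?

(F1)

This is the axiom for a generalized confluence (Geach) condition; its first-order frame correspondent is forall x forall z (x R^2 z -> exists w (xRw & z R^2 w)).
(F1): holds.
(F2): fails — aR²a but no w with aRw and aR²w.
(F3): fails — w0R²w3 but no w with w0Rw and w3R²w.
(F4): fails — vR²u but no t with vRt and uR²t.
Valid on: (F1).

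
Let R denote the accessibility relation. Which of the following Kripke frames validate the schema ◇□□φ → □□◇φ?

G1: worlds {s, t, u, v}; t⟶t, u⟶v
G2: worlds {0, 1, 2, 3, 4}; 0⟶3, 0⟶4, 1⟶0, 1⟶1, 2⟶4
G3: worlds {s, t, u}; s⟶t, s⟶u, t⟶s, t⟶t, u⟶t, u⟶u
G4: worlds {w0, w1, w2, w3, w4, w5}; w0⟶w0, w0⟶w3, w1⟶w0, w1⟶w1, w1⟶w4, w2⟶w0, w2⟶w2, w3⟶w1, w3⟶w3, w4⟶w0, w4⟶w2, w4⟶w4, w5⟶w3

G1, G3, G4

This is the axiom for a generalized confluence (Geach) condition; its first-order frame correspondent is ∀x ∀y ∀z ((xRy ∧ xR²z) → ∃w (yR²w ∧ zRw)).
G1: satisfies the condition.
G2: fails — 1R0, 1R²0 but no w with 0R²w and 0Rw.
G3: satisfies the condition.
G4: satisfies the condition.
Valid on: G1, G3, G4.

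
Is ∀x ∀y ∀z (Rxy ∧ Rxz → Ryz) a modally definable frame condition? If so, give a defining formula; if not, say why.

Yes — defined by ◇r → □◇r

The condition is the Euclidean property. A defining modal formula is ◇r → □◇r.
Suppose ◇r→□◇r is valid. Take Rxy, Rxz and set V(r)={y}. Then ◇r at x, so □◇r at x, so ◇r at z, so some w with Rzw has r; w=y, i.e. Rzy. By symmetry of the argument, Ryz.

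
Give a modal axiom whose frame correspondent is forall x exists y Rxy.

□r → ◇r

A defining formula is □r → ◇r (the D axiom).
Suppose □r→◇r is valid. At any x set V(r)=W. Then □r at x, so ◇r at x, so x has a successor.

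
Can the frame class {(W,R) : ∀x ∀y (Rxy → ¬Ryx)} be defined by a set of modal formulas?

Not modally definable

Modal frame validity is preserved under surjective bounded morphisms.
The 4-cycle (worlds w0,w1,w2,w3 with w0→w1→w2→w3→w0) is asymmetric. Mapping every world to a single reflexive point • is a surjective bounded morphism, and the reflexive point is not asymmetric (R•• but asymmetry requires ¬R••).
So the class is not modally definable.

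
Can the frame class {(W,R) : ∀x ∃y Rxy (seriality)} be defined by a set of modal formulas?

Yes, by □p → ◇p

The condition is seriality. A defining modal formula is □p → ◇p.
Suppose □p→◇p is valid. At any x set V(p)=W. Then □p at x, so ◇p at x, so x has a successor.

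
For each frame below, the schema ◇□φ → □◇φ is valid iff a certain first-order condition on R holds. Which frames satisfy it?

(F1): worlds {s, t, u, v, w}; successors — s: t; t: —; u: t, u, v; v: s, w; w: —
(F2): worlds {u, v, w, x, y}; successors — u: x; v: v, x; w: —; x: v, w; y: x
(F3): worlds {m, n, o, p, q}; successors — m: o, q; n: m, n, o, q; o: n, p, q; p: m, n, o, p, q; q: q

This is the axiom for convergence; its first-order frame correspondent is ∀x ∀y ∀z (Rxy ∧ Rxz → ∃w (Ryw ∧ Rzw)).
(F1): fails — Rst and Rst but t and t have no common successor.
(F2): fails — Rxw and Rxw but w and w have no common successor.
(F3): condition met.

(F3)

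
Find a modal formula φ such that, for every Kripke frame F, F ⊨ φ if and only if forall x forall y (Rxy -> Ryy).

□(□q → q)

The condition is shift-reflexivity. The T□ schema □(□q → q) defines it.
Suppose □(□q→q) is valid. Take Rxy and set V(q)={w : Ryw}. Then at y, □q holds; since □(□q→q) at x, □q→q at y, so q at y, i.e. Ryy.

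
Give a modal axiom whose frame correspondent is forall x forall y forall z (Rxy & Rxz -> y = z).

A defining formula is ◇q → □q (the CD axiom).
Suppose ◇q→□q is valid. Take Rxy, Rxz and set V(q)={y}. Then ◇q at x, so □q at x, so q at z, i.e. z=y.

◇q → □q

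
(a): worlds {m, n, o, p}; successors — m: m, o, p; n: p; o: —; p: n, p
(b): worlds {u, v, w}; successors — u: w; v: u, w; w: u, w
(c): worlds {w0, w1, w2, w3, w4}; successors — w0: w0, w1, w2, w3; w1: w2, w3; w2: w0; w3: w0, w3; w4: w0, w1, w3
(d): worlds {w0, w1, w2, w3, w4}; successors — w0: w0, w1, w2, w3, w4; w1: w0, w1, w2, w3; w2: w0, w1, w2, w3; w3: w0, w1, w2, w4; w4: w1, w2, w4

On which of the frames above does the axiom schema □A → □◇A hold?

(b), (d)

This is the axiom for a generalized confluence (Geach) condition; its first-order frame correspondent is ∀x ∀z (xRz → ∃w (xRw ∧ zRw)).
(a): fails — mRo but no w with mRw and oRw.
(b): satisfies the condition.
(c): fails — w1Rw2 but no w with w1Rw and w2Rw.
(d): satisfies the condition.
Valid on: (b), (d).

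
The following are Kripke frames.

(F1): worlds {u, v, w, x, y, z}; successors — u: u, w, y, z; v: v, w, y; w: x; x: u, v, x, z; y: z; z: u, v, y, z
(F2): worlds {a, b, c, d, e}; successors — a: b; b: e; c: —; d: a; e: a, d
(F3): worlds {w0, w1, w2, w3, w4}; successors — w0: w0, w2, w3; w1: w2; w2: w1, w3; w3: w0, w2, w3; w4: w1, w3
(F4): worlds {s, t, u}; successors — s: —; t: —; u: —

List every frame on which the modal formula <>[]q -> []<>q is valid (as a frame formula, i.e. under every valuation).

(F3), (F4)

The schema corresponds to convergence: forall x forall y forall z (Rxy & Rxz -> exists w (Ryw & Rzw)).
(F1): fails — Ruz and Ruw but z and w have no common successor.
(F2): fails — Rea and Red but a and d have no common successor.
(F3): ✓.
(F4): ✓.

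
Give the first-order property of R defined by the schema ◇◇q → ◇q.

∀x ∀y (xR²y → ∃w (y = w ∧ xRw))

This is a Sahlqvist (Geach-type) schema ◇^2□^0q → □^0◇^1q.
First-order correspondent: ∀x ∀y (xR²y → ∃w (y = w ∧ xRw)).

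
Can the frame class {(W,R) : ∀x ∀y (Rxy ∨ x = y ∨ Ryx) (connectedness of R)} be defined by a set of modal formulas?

If a class were modally definable it would be closed under disjoint unions (Goldblatt–Thomason).
Take 3 disjoint single-world reflexive frames: each is trivially connected, but their disjoint union has 3 worlds with no edge between distinct components, so it is not connected.
Hence connectedness of R is not modally definable.

No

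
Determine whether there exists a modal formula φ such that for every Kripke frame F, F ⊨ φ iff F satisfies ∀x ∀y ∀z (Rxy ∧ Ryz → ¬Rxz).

Modal frame validity is preserved under surjective bounded morphisms.
The 5-cycle (worlds s,t,u,v,w with s→t→u→v→w→s) is intransitive. Mapping every world to a single reflexive point • is a surjective bounded morphism; the reflexive point is not intransitive (R••∧R•• but R••).
So no modal formula (or set of formulas) defines exactly the intransitive frames.

No — not modally definable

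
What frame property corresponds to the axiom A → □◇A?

symmetry

Suppose A→□◇A is valid. Take Rxy and set V(A)={x}. Then A at x, so □◇A at x, so ◇A at y, so some z with Ryz has A; z=x, i.e. Ryx.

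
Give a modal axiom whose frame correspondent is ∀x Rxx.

The condition is reflexivity. The T schema □p → p defines it.
Suppose □p→p is valid. At any x set V(p)={w : Rxw}. Then □p holds at x, so p holds at x, i.e. Rxx.

□p → p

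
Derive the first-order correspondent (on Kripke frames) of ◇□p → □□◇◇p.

∀x ∀y ∀z ((xRy ∧ xR²z) → ∃w (yRw ∧ zR²w))

This is a Sahlqvist (Geach-type) schema ◇^1□^1p → □^2◇^2p.
Minimal-valuation argument: fix x; take any y with xR^1y and any z with xR^2z. Set V(p) to the set of worlds R-reachable from y in exactly 1 step. Then □^1p holds at y, so the antecedent holds at x; validity forces ◇^2p at z, giving a w with zR^2w and yR^1w.
First-order correspondent: ∀x ∀y ∀z ((xRy ∧ xR²z) → ∃w (yRw ∧ zR²w)).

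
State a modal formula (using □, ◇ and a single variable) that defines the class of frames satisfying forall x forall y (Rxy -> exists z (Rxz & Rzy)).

□□r → □r

The condition is density. The C4 schema □□r → □r defines it.
Suppose □□r→□r is valid. Take Rxy and set V(r)={w : xR²w}. Then □□r at x, so □r at x, so r at y, i.e. ∃z(Rxz∧Rzy).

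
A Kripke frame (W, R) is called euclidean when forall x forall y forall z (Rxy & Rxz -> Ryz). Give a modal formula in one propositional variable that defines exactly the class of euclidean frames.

The condition is the Euclidean property. The 5 schema ◇q → □◇q defines it.
Suppose ◇q→□◇q is valid. Take Rxy, Rxz and set V(q)={y}. Then ◇q at x, so □◇q at x, so ◇q at z, so some w with Rzw has q; w=y, i.e. Rzy. By symmetry of the argument, Ryz.

◇q → □◇q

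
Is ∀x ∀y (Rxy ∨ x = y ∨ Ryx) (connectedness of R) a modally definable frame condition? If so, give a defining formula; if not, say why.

Not modally definable

If a class were modally definable it would be closed under disjoint unions (Goldblatt–Thomason).
Take 4 disjoint single-world reflexive frames: each is trivially connected, but their disjoint union has 4 worlds with no edge between distinct components, so it is not connected.
So no modal formula (or set of formulas) defines exactly the connected frames.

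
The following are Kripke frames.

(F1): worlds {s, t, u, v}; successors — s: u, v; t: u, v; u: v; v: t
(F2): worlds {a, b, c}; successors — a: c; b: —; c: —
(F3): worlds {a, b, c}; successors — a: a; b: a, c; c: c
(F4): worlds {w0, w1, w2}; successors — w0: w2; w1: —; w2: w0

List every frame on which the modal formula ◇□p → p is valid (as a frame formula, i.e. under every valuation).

(F4)

Frame correspondent (Sahlqvist): ∀x ∀y (Rxy → Ryx) — i.e. symmetry.
(F1): fails — Ruv but not Rvu.
(F2): fails — Rac but not Rca.
(F3): fails — Rba but not Rab.
(F4): ✓.
Valid on: (F4).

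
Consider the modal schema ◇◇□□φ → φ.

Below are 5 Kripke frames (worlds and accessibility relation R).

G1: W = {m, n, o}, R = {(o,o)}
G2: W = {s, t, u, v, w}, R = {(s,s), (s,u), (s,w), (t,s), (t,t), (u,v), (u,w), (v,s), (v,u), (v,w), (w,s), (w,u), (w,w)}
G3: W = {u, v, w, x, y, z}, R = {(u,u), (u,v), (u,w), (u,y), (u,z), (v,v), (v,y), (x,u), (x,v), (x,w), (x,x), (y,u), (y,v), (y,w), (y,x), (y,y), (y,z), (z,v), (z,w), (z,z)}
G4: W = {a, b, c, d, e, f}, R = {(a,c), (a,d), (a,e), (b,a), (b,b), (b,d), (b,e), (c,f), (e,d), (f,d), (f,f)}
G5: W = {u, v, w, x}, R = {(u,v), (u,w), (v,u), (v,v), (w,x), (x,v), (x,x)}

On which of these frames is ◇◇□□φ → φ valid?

G1

Frame correspondent (Sahlqvist): ∀x ∀y (xR²y → ∃w (yR²w ∧ x = w)) — i.e. a generalized confluence (Geach) condition.
G1: condition met.
G2: fails — tR²s but no w* with sR²w* and t=w*.
G3: fails — uR²w but no t with wR²t and u=t.
G4: fails — aR²d but no w with dR²w and a=w.
G5: fails — wR²x but no t with xR²t and w=t.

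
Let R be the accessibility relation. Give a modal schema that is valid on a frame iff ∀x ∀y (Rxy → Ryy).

□(□q → q)

A defining formula is □(□q → q) (the T□ axiom).
Suppose □(□q→q) is valid. Take Rxy and set V(q)={w : Ryw}. Then at y, □q holds; since □(□q→q) at x, □q→q at y, so q at y, i.e. Ryy.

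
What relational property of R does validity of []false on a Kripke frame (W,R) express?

□⊥ is valid iff no world has any successor (otherwise □⊥ fails at any world with one).

emptiness of R: forall x forall y ~Rxy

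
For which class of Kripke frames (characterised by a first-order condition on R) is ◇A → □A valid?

Partial functionality

This is the CD axiom.
Its frame correspondent is partial functionality — ∀x ∀y ∀z (Rxy ∧ Rxz → y = z).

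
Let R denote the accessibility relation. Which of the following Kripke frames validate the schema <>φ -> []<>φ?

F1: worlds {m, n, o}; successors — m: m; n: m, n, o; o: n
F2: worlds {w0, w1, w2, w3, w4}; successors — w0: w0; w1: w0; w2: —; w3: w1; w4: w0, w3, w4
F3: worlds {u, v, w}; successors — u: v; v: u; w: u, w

none

This is the axiom for the Euclidean property; its first-order frame correspondent is forall x forall y forall z (Rxy & Rxz -> Ryz).
F1: fails — Rno and Rno but not Roo.
F2: fails — Rw3w1 and Rw3w1 but not Rw1w1.
F3: fails — Ruv and Ruv but not Rvv.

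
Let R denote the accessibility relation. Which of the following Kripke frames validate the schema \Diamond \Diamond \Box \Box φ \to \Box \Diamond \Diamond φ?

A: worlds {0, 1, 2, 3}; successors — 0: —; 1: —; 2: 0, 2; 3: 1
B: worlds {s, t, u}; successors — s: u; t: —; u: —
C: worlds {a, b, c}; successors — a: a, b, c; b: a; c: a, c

This is the axiom for a generalized confluence (Geach) condition; its first-order frame correspondent is \forall x \forall y \forall z ((x R^2 y \wedge xRz) \to \exists w (y R^2 w \wedge z R^2 w)).
A: fails — 2R²0, 2R0 but no w with 0R²w and 0R²w.
B: ✓.
C: ✓.

B, C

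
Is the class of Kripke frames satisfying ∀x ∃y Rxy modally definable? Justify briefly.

Yes — defined by □q → ◇q

This is a Sahlqvist condition; the D axiom □q → ◇q defines it.
Suppose □q→◇q is valid. At any x set V(q)=W. Then □q at x, so ◇q at x, so x has a successor.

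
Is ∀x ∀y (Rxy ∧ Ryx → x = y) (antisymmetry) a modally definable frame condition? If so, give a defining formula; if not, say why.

Modal frame validity is preserved under surjective bounded morphisms.
The 4-cycle (worlds w0,w1,w2,w3 with w0→w1→w2→w3→w0) is antisymmetric. Sending even-indexed worlds to a and odd-indexed worlds to b is a surjective bounded morphism onto the two-world frame with a↔b, which is not antisymmetric.
So the class is not modally definable.

No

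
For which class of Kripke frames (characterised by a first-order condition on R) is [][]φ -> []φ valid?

Suppose □□φ→□φ is valid. Take Rxy and set V(φ)={w : xR²w}. Then □□φ at x, so □φ at x, so φ at y, i.e. ∃z(Rxz∧Rzy).
Conversely, any frame satisfying forall x forall y (Rxy -> exists z (Rxz & Rzy)) validates the schema.
So the correspondent is density.

density: forall x forall y (Rxy -> exists z (Rxz & Rzy))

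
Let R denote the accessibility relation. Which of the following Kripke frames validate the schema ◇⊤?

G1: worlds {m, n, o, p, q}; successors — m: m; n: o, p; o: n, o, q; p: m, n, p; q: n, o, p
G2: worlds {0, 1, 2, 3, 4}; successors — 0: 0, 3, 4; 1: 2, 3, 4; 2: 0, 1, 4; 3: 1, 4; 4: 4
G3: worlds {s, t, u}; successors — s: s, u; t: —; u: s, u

G1, G2

Frame correspondent (Sahlqvist): ∀x ∃y Rxy — i.e. seriality.
G1: holds.
G2: holds.
G3: fails — world t has no successor.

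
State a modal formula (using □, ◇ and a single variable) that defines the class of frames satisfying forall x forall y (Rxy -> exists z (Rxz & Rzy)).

This is density; the standard corresponding axiom is C4: □□ψ → □ψ.
Suppose □□ψ→□ψ is valid. Take Rxy and set V(ψ)={w : xR²w}. Then □□ψ at x, so □ψ at x, so ψ at y, i.e. ∃z(Rxz∧Rzy).

□□ψ → □ψ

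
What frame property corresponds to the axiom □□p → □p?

Suppose □□p→□p is valid. Take Rxy and set V(p)={w : xR²w}. Then □□p at x, so □p at x, so p at y, i.e. ∃z(Rxz∧Rzy).
Conversely, on a frame with density the schema holds at every world under every valuation.
So the correspondent is density.

Density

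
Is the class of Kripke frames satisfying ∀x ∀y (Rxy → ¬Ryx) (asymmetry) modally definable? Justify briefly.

Not definable by any modal formula

If a class were modally definable it would be closed under surjective bounded morphisms (Goldblatt–Thomason).
The 3-cycle (worlds 0,1,2 with 0→1→2→0) is asymmetric. Mapping every world to a single reflexive point • is a surjective bounded morphism, and the reflexive point is not asymmetric (R•• but asymmetry requires ¬R••).
Hence asymmetry is not modally definable.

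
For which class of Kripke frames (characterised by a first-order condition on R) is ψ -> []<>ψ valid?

Suppose ψ→□◇ψ is valid. Take Rxy and set V(ψ)={x}. Then ψ at x, so □◇ψ at x, so ◇ψ at y, so some z with Ryz has ψ; z=x, i.e. Ryx.
Conversely, any frame satisfying forall x forall y (Rxy -> Ryx) validates the schema.
So the correspondent is symmetry.

symmetry: forall x forall y (Rxy -> Ryx)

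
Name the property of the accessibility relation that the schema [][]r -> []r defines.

Suppose □□r→□r is valid. Take Rxy and set V(r)={w : xR²w}. Then □□r at x, so □r at x, so r at y, i.e. ∃z(Rxz∧Rzy).
Conversely, on a frame with density the schema holds at every world under every valuation.
So the correspondent is density.

Density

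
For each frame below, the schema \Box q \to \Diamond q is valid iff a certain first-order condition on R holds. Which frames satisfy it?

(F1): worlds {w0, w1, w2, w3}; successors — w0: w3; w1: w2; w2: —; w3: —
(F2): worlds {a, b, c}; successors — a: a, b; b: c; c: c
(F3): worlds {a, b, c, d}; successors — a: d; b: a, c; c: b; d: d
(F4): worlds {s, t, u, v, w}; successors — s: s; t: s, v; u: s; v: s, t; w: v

(F2), (F3), (F4)

The schema corresponds to seriality: \forall x \exists y Rxy.
(F1): fails — world w2 has no successor.
(F2): ✓.
(F3): ✓.
(F4): ✓.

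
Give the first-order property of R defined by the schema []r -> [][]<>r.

This is a Sahlqvist (Geach-type) schema ◇^0□^1r → □^2◇^1r.
Minimal-valuation argument: fix x; take any y with xR^0y and any z with xR^2z. Set V(r) to the set of worlds R-reachable from y in exactly 1 step. Then □^1r holds at y, so the antecedent holds at x; validity forces ◇^1r at z, giving a w with zR^1w and yR^1w.
First-order correspondent: forall x forall z (x R^2 z -> exists w (xRw & zRw)).

forall x forall z (x R^2 z -> exists w (xRw & zRw))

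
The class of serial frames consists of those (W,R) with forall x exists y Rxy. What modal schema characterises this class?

□ψ → ◇ψ

The condition is seriality. The D schema □ψ → ◇ψ defines it.
Suppose □ψ→◇ψ is valid. At any x set V(ψ)=W. Then □ψ at x, so ◇ψ at x, so x has a successor.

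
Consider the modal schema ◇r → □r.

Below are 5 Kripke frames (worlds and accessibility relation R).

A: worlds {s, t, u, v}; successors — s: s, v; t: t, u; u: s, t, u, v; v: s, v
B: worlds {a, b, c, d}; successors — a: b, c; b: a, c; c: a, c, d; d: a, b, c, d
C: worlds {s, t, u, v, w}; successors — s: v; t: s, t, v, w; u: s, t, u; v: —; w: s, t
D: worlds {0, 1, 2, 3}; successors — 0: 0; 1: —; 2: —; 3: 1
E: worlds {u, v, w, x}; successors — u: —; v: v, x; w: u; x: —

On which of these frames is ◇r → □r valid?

Frame correspondent (Sahlqvist): ∀x ∀y ∀z (Rxy ∧ Rxz → y = z) — i.e. partial functionality.
A: fails — s sees both s and v.
B: fails — a sees both b and c.
C: fails — t sees both s and t.
D: satisfies the condition.
E: fails — v sees both v and x.
Valid on: D.

D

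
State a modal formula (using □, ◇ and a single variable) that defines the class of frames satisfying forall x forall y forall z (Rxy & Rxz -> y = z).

This is partial functionality; the standard corresponding axiom is CD: ◇q → □q.
Suppose ◇q→□q is valid. Take Rxy, Rxz and set V(q)={y}. Then ◇q at x, so □q at x, so q at z, i.e. z=y.

◇q → □q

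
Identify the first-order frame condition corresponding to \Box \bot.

emptiness of R

□⊥ is valid iff no world has any successor (otherwise □⊥ fails at any world with one).
Conversely, on a frame with emptiness of R the schema holds at every world under every valuation.
Frame condition: \forall x \forall y \neg Rxy.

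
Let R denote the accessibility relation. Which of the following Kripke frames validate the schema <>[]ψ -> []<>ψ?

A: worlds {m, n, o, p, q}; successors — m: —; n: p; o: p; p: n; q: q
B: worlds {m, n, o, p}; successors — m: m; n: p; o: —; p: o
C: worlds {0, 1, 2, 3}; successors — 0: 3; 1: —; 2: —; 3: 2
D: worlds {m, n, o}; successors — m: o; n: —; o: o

A, D

The schema corresponds to convergence: forall x forall y forall z (Rxy & Rxz -> exists w (Ryw & Rzw)).
A: ✓.
B: fails — Rpo and Rpo but o and o have no common successor.
C: fails — R32 and R32 but 2 and 2 have no common successor.
D: ✓.
Valid on: A, D.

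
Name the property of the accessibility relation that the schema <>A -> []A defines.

Partial functionality

Suppose ◇A→□A is valid. Take Rxy, Rxz and set V(A)={y}. Then ◇A at x, so □A at x, so A at z, i.e. z=y.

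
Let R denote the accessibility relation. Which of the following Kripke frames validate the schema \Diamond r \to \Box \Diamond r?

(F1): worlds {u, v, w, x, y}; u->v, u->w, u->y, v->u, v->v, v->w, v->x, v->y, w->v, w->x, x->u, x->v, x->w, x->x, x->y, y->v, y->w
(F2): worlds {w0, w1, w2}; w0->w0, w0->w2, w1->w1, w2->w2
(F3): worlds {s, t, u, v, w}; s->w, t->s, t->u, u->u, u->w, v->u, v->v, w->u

none

The schema corresponds to the Euclidean property: \forall x \forall y \forall z (Rxy \wedge Rxz \to Ryz).
(F1): fails — Ruw and Ruw but not Rww.
(F2): fails — Rw0w2 and Rw0w0 but not Rw2w0.
(F3): fails — Rsw and Rsw but not Rww.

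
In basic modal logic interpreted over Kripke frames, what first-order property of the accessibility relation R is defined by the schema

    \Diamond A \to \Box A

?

partial functionality

Suppose ◇A→□A is valid. Take Rxy, Rxz and set V(A)={y}. Then ◇A at x, so □A at x, so A at z, i.e. z=y.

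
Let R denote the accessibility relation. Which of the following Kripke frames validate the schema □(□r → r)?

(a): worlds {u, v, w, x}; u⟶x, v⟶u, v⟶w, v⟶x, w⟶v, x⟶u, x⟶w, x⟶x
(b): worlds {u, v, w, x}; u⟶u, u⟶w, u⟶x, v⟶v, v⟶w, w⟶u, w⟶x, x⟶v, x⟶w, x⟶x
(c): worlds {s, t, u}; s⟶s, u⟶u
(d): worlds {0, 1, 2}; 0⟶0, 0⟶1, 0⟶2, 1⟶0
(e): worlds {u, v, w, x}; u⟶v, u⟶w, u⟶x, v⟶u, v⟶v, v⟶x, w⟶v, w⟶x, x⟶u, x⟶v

Frame correspondent (Sahlqvist): ∀x ∀y (Rxy → Ryy) — i.e. shift-reflexivity.
(a): fails — Rxw but not Rww.
(b): fails — Rxw but not Rww.
(c): satisfies the condition.
(d): fails — R01 but not R11.
(e): fails — Ruw but not Rww.

(c)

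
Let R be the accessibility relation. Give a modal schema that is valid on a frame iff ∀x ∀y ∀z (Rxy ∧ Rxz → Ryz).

A defining formula is ◇r → □◇r (the 5 axiom).
Suppose ◇r→□◇r is valid. Take Rxy, Rxz and set V(r)={y}. Then ◇r at x, so □◇r at x, so ◇r at z, so some w with Rzw has r; w=y, i.e. Rzy. By symmetry of the argument, Ryz.

◇r → □◇r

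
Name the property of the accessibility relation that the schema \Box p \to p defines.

Reflexivity

This is the T axiom.
It corresponds to reflexivity: \forall x Rxx.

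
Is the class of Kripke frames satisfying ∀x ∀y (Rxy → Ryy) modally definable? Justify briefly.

Yes: it is shift-reflexivity, defined by the T□ schema □(□p → p).

Definable; □(□p → p) defines it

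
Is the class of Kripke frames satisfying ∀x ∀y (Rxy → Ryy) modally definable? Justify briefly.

The condition is shift-reflexivity. A defining modal formula is □(□p → p).

Definable; □(□p → p) defines it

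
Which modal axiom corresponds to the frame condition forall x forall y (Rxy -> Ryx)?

ψ → □◇ψ

A defining formula is ψ → □◇ψ (the B axiom).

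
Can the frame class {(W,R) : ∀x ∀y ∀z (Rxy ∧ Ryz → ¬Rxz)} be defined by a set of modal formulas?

Any modally definable frame class is closed under surjective bounded morphisms.
The 3-cycle (worlds s,t,u with s→t→u→s) is intransitive. Mapping every world to a single reflexive point • is a surjective bounded morphism; the reflexive point is not intransitive (R••∧R•• but R••).
So no modal formula (or set of formulas) defines exactly the intransitive frames.

No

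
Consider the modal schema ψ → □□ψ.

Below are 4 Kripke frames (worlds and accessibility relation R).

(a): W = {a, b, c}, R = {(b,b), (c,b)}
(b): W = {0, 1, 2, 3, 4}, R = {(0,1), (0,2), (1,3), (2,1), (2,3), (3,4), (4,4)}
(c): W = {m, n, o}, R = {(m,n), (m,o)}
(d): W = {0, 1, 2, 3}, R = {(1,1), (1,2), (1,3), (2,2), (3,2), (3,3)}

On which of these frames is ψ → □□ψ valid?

This is the axiom for a generalized confluence (Geach) condition; its first-order frame correspondent is ∀x ∀z (xR²z → ∃w (x = w ∧ z = w)).
(a): fails — cR²b but c ≠ b.
(b): fails — 0R²1 but 0 ≠ 1.
(c): holds.
(d): fails — 1R²2 but 1 ≠ 2.
Valid on: (c).

(c)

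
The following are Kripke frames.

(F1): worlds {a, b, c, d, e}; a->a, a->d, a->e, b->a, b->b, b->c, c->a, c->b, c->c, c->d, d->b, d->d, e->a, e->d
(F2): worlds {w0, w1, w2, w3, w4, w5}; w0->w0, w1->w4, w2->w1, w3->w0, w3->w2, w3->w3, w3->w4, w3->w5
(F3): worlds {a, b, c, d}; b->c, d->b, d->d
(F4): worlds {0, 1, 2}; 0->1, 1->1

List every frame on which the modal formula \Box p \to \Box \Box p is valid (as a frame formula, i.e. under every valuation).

(F4)

Frame correspondent (Sahlqvist): \forall x \forall y \forall z (Rxy \wedge Ryz \to Rxz) — i.e. transitivity.
(F1): fails — Rbc and Rcd but not Rbd.
(F2): fails — Rw3w2 and Rw2w1 but not Rw3w1.
(F3): fails — Rdb and Rbc but not Rdc.
(F4): satisfies the condition.
Valid on: (F4).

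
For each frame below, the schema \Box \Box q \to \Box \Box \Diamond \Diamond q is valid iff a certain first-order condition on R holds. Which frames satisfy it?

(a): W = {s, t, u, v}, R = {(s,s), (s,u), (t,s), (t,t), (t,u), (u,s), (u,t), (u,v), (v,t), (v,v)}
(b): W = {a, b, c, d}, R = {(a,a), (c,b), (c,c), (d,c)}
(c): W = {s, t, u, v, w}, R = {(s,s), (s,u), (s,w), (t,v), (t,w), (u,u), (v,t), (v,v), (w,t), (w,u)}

(a), (c)

Frame correspondent (Sahlqvist): \forall x \forall z (x R^2 z \to \exists w (x R^2 w \wedge z R^2 w)) — i.e. a generalized confluence (Geach) condition.
(a): condition met.
(b): fails — cR²b but no w with cR²w and bR²w.
(c): condition met.
Valid on: (a), (c).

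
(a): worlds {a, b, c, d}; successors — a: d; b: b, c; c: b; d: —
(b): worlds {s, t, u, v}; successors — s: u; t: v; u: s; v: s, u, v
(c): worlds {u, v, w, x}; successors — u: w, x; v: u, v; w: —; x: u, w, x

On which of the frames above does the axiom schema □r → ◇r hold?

(b)

This is the axiom for seriality; its first-order frame correspondent is ∀x ∃y Rxy.
(a): fails — world d has no successor.
(b): ✓.
(c): fails — world w has no successor.
Valid on: (b).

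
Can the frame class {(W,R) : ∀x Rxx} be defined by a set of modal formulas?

Yes: it is reflexivity, defined by the T schema □p → p.
Suppose □p→p is valid. At any x set V(p)={w : Rxw}. Then □p holds at x, so p holds at x, i.e. Rxx.

Yes, by □p → p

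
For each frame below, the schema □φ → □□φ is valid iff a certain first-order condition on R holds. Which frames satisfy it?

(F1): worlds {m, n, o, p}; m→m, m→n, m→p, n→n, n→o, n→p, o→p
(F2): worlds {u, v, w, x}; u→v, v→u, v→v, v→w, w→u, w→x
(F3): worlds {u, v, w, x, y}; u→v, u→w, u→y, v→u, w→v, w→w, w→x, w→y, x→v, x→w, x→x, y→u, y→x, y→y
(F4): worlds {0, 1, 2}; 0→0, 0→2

Frame correspondent (Sahlqvist): ∀x ∀y ∀z (Rxy ∧ Ryz → Rxz) — i.e. transitivity.
(F1): fails — Rmn and Rno but not Rmo.
(F2): fails — Ruv and Rvw but not Ruw.
(F3): fails — Ruv and Rvu but not Ruu.
(F4): condition met.

(F4)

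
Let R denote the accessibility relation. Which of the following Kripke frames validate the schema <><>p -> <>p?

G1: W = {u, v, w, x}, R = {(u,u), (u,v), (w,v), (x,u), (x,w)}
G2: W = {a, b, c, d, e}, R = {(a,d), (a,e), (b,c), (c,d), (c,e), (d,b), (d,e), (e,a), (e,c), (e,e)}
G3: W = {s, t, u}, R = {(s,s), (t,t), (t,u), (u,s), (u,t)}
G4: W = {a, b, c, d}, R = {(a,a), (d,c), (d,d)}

G4

This is the axiom for transitivity; its first-order frame correspondent is forall x forall y forall z (Rxy & Ryz -> Rxz).
G1: fails — Rxw and Rwv but not Rxv.
G2: fails — Rbc and Rcd but not Rbd.
G3: fails — Rut and Rtu but not Ruu.
G4: holds.
Valid on: G4.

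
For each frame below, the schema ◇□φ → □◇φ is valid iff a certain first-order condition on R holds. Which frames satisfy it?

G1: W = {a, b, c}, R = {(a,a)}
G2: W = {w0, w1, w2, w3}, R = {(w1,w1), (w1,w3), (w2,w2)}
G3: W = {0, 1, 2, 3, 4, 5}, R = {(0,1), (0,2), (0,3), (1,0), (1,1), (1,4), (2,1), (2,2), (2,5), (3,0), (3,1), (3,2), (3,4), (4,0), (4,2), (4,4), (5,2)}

G1

This is the axiom for convergence; its first-order frame correspondent is ∀x ∀y ∀z (Rxy ∧ Rxz → ∃w (Ryw ∧ Rzw)).
G1: holds.
G2: fails — Rw1w1 and Rw1w3 but w1 and w3 have no common successor.
G3: fails — R25 and R21 but 5 and 1 have no common successor.
Valid on: G1.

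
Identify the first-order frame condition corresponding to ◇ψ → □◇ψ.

the Euclidean property

This is the 5 axiom.
It corresponds to the Euclidean property: ∀x ∀y ∀z (Rxy ∧ Rxz → Ryz).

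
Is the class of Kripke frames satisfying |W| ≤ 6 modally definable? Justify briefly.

Modal frame validity is preserved under disjoint unions.
Any modal formula valid on each of 7 disjoint one-world frames is valid on their disjoint union (validity is preserved under disjoint unions). Each one-world frame has |W|=1≤6, but the union has |W|=7.
So no modal formula (or set of formulas) defines exactly the |W|≤6 frames.

No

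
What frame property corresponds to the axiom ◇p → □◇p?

the Euclidean property: ∀x ∀y ∀z (Rxy ∧ Rxz → Ryz)

Suppose ◇p→□◇p is valid. Take Rxy, Rxz and set V(p)={y}. Then ◇p at x, so □◇p at x, so ◇p at z, so some w with Rzw has p; w=y, i.e. Rzy. By symmetry of the argument, Ryz.
Conversely, any frame satisfying ∀x ∀y ∀z (Rxy ∧ Rxz → Ryz) validates the schema.
Frame condition: ∀x ∀y ∀z (Rxy ∧ Rxz → Ryz).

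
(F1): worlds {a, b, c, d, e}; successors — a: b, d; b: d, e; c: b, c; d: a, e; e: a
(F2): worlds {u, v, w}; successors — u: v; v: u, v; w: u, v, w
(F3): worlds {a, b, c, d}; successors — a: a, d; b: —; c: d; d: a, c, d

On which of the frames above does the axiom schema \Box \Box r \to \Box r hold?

Frame correspondent (Sahlqvist): \forall x \forall y (Rxy \to \exists z (Rxz \wedge Rzy)) — i.e. density.
(F1): fails — Rea but no z with Rez and Rza.
(F2): condition met.
(F3): condition met.
Valid on: (F2), (F3).

(F2), (F3)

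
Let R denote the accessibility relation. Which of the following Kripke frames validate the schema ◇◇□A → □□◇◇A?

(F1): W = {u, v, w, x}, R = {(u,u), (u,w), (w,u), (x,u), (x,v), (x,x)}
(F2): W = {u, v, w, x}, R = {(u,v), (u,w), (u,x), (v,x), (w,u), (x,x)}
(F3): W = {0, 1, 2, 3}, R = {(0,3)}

The schema corresponds to a generalized confluence (Geach) condition: ∀x ∀y ∀z ((xR²y ∧ xR²z) → ∃w (yRw ∧ zR²w)).
(F1): fails — xR²u, xR²v but no t with uRt and vR²t.
(F2): fails — wR²w, wR²v but no t with wRt and vR²t.
(F3): ✓.
Valid on: (F3).

(F3)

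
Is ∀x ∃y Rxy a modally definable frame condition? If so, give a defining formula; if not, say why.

Yes — defined by □p → ◇p

This is a Sahlqvist condition; the D axiom □p → ◇p defines it.
Suppose □p→◇p is valid. At any x set V(p)=W. Then □p at x, so ◇p at x, so x has a successor.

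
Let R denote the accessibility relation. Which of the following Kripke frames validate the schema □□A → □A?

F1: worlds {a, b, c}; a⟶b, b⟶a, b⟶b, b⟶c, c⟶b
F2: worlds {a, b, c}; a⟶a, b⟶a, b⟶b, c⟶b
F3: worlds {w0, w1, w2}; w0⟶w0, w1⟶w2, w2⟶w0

F1, F2

The schema corresponds to density: ∀x ∀y (Rxy → ∃z (Rxz ∧ Rzy)).
F1: ✓.
F2: ✓.
F3: fails — Rw1w2 but no z with Rw1z and Rzw2.
Valid on: F1, F2.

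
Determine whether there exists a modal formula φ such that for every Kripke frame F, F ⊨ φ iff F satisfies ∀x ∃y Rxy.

This is a Sahlqvist condition; the D axiom □r → ◇r defines it.
Suppose □r→◇r is valid. At any x set V(r)=W. Then □r at x, so ◇r at x, so x has a successor.

Yes, by □r → ◇r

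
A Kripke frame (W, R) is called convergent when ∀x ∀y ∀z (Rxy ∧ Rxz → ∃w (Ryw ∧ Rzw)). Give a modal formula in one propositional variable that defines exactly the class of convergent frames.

A defining formula is ◇□p → □◇p (the .2 axiom).
Suppose ◇□p→□◇p is valid. Take Rxy, Rxz and set V(p)={w : Ryw}. Then □p at y so ◇□p at x, so □◇p at x, so ◇p at z, giving w with Rzw and Ryw.

◇□p → □◇p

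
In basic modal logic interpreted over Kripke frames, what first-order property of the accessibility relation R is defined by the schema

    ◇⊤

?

seriality

◇⊤ holds at w iff w has a successor, so frame-validity of ◇⊤ is exactly seriality. Equivalently via □p → ◇p:
Suppose □p→◇p is valid. At any x set V(p)=W. Then □p at x, so ◇p at x, so x has a successor.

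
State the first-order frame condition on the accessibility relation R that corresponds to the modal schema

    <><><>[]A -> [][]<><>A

This is a Sahlqvist (Geach-type) schema ◇^3□^1A → □^2◇^2A.
Minimal-valuation argument: fix x; take any y with xR^3y and any z with xR^2z. Set V(A) to the set of worlds R-reachable from y in exactly 1 step. Then □^1A holds at y, so the antecedent holds at x; validity forces ◇^2A at z, giving a w with zR^2w and yR^1w.
First-order correspondent: forall x forall y forall z ((x R^3 y & x R^2 z) -> exists w (yRw & z R^2 w)).

forall x forall y forall z ((x R^3 y & x R^2 z) -> exists w (yRw & z R^2 w))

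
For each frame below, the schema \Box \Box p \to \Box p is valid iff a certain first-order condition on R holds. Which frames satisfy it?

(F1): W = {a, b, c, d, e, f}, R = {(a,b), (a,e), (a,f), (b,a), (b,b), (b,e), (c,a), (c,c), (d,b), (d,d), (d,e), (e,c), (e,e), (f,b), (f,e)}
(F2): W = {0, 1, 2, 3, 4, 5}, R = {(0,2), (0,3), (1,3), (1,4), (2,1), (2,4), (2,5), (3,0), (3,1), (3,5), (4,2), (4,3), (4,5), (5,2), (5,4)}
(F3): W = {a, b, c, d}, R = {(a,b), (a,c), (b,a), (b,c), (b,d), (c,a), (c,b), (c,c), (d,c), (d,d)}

This is the axiom for density; its first-order frame correspondent is \forall x \forall y (Rxy \to \exists z (Rxz \wedge Rzy)).
(F1): fails — Raf but no z with Raz and Rzf.
(F2): fails — R02 but no z with R0z and Rz2.
(F3): satisfies the condition.
Valid on: (F3).

(F3)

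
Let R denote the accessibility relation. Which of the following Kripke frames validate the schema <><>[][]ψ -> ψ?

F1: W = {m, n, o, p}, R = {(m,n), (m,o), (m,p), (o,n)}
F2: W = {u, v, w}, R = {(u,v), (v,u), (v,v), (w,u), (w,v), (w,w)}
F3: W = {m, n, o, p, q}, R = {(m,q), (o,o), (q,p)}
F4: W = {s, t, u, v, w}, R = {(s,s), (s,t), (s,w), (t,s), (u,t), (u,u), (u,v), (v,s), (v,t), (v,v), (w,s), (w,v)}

none

Frame correspondent (Sahlqvist): forall x forall y (x R^2 y -> exists w (y R^2 w & x = w)) — i.e. a generalized confluence (Geach) condition.
F1: fails — mR²n but no w with nR²w and m=w.
F2: fails — wR²u but no t with uR²t and w=t.
F3: fails — mR²p but no w with pR²w and m=w.
F4: fails — uR²s but no w* with sR²w* and u=w*.
Valid on no frame.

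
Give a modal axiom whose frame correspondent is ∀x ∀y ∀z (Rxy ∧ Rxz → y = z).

A defining formula is ◇r → □r (the CD axiom).
Suppose ◇r→□r is valid. Take Rxy, Rxz and set V(r)={y}. Then ◇r at x, so □r at x, so r at z, i.e. z=y.

◇r → □r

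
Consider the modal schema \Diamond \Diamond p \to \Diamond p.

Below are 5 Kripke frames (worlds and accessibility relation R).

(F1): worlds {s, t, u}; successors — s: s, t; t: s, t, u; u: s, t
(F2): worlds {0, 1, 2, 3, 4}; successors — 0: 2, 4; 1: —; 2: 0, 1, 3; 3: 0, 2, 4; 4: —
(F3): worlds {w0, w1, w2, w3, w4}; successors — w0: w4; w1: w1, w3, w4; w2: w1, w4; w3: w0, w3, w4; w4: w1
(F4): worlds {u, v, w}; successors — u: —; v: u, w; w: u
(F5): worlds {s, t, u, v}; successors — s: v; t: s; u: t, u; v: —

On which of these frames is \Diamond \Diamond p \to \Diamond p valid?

The schema corresponds to a generalized confluence (Geach) condition: \forall x \forall y (x R^2 y \to \exists w (y = w \wedge xRw)).
(F1): fails — sR²u but no w with u=w and sRw.
(F2): fails — 0R²0 but no w with 0=w and 0Rw.
(F3): fails — w0R²w1 but no w with w1=w and w0Rw.
(F4): condition met.
(F5): fails — tR²v but no w with v=w and tRw.

(F4)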